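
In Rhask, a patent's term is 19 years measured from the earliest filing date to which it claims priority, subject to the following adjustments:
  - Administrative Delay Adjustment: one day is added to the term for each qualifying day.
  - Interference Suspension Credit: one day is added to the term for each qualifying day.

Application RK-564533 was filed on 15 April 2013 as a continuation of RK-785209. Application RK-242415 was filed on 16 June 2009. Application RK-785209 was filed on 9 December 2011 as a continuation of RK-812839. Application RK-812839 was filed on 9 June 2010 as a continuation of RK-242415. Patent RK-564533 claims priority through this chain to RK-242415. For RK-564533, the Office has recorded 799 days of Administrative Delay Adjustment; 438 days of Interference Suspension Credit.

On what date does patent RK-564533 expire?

November 5, 2031

Earliest priority filing: 16 June 2009.
Base term: 16 June 2009 + 19 years → 16 June 2028.
Administrative Delay Adjustment: +799 days → 24 August 2030.
Interference Suspension Credit: +438 days → 5 November 2031.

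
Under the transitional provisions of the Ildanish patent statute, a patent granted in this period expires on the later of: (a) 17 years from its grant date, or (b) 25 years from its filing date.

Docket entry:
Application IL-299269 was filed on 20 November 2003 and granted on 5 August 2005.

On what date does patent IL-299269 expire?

(a) grant + 17 years → 5 August 2022.
(b) filing + 25 years → 20 November 2028.
Later of the two: 20 November 2028.

2028-11-20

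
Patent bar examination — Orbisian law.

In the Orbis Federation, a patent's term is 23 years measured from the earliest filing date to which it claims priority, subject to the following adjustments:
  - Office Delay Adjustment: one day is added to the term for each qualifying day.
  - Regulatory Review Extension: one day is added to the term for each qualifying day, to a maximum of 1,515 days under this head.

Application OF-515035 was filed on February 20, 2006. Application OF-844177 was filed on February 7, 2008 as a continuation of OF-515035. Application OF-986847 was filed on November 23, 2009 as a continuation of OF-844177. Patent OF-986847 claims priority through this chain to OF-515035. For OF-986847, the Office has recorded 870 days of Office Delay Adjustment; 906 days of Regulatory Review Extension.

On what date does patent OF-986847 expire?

2034-01-01

Earliest priority filing: 20 February 2006.
Base term: 20 February 2006 + 23 years → 20 February 2029.
Office Delay Adjustment: +870 days → 10 July 2031.
Regulatory Review Extension: 906 days (within the 1515-day cap) → +906 days → 1 January 2034.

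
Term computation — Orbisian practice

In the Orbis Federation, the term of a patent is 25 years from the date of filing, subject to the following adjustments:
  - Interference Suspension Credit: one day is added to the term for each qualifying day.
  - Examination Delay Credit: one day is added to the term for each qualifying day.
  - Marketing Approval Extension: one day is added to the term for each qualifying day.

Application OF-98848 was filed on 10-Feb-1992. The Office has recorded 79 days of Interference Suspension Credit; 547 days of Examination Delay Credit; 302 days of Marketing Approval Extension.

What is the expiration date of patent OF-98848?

August 27, 2019

Base term: filing date + 25 years → 10 February 2017.
Interference Suspension Credit: +79 days → 30 April 2017.
Examination Delay Credit: +547 days → 29 October 2018.
Marketing Approval Extension: +302 days → 27 August 2019.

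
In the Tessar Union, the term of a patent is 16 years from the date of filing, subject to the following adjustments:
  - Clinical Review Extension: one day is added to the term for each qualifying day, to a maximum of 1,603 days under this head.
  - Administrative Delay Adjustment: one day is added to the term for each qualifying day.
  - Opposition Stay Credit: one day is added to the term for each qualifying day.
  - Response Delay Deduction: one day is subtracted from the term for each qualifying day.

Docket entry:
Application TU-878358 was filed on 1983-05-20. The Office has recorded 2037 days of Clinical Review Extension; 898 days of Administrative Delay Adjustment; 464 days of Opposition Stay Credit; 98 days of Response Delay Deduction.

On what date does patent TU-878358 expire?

March 26, 2007

Base term: filing date + 16 years → 20 May 1999.
Clinical Review Extension: 2037 days claimed exceeds the 1603-day cap, so +1603 days → 9 October 2003.
Administrative Delay Adjustment: +898 days → 25 March 2006.
Opposition Stay Credit: +464 days → 2 July 2007.
Response Delay Deduction: −98 days → 26 March 2007.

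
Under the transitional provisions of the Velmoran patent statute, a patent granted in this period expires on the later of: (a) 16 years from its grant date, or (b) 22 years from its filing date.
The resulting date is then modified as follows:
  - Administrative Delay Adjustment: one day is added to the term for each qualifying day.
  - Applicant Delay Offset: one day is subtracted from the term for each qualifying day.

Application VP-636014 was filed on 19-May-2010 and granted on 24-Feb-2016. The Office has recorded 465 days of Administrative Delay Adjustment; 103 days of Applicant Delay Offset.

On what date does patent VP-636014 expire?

May 16, 2033

(a) grant + 16 years → 24 February 2032.
(b) filing + 22 years → 19 May 2032.
Later of the two: 19 May 2032.
Administrative Delay Adjustment: +465 days → 27 August 2033.
Applicant Delay Offset: −103 days → 16 May 2033.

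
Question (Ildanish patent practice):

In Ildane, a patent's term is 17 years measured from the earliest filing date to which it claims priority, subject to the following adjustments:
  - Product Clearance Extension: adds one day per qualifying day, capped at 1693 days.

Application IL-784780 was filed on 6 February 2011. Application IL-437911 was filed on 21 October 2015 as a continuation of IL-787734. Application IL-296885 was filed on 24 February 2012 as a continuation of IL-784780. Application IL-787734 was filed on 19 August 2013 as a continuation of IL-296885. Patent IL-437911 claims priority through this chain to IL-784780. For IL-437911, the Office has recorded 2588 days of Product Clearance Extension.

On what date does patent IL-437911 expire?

September 25, 2032

Earliest priority filing: 6 February 2011.
Base term: 6 February 2011 + 17 years → 6 February 2028.
Product Clearance Extension: 2588 days claimed exceeds the 1693-day cap, so +1693 days → 25 September 2032.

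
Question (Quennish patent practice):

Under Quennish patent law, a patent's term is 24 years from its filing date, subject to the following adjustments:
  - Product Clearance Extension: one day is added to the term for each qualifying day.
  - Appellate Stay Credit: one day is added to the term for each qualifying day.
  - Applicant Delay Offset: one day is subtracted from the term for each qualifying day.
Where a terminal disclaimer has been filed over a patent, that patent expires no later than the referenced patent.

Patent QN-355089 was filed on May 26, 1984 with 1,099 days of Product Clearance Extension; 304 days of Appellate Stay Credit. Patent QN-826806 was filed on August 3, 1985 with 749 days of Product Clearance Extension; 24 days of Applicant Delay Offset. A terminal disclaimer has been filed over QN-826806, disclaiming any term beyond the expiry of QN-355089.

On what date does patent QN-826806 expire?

July 29, 2011

Natural term of QN-826806:
  Base: filing + 24 years → 3 August 2009.
  Product Clearance Extension: +749 days → 22 August 2011.
  Applicant Delay Offset: −24 days → 29 July 2011.
Expiry of referenced patent QN-355089:
  Base: filing + 24 years → 26 May 2008.
  Product Clearance Extension: +1099 days → 30 May 2011.
  Appellate Stay Credit: +304 days → 29 March 2012.
Terminal disclaimer: QN-826806 expires on the earlier of 29 July 2011 and 29 March 2012.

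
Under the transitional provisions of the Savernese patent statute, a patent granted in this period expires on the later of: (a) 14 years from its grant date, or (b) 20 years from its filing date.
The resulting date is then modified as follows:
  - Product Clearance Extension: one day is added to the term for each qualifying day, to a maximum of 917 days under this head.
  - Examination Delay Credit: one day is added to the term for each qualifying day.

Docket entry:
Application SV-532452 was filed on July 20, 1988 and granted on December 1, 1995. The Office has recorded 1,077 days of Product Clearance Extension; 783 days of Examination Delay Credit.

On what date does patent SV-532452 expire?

2014-07-28

(a) grant + 14 years → 1 December 2009.
(b) filing + 20 years → 20 July 2008.
Later of the two: 1 December 2009.
Product Clearance Extension: 1077 days claimed exceeds the 917-day cap, so +917 days → 5 June 2012.
Examination Delay Credit: +783 days → 28 July 2014.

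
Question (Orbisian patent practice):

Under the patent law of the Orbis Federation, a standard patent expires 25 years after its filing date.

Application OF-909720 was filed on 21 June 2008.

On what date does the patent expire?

June 21, 2033

Filing date + 25 years → 21 June 2033.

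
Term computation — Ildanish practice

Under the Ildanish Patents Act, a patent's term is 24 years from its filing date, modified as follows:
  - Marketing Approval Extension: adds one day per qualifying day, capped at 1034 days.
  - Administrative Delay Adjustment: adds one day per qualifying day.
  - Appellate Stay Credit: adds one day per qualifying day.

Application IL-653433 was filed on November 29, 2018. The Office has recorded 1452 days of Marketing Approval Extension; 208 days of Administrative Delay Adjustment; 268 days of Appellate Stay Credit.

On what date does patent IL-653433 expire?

2047-01-17

Base term: filing date + 24 years → 29 November 2042.
Marketing Approval Extension: 1452 days claimed exceeds the 1034-day cap, so +1034 days → 28 September 2045.
Administrative Delay Adjustment: +208 days → 24 April 2046.
Appellate Stay Credit: +268 days → 17 January 2047.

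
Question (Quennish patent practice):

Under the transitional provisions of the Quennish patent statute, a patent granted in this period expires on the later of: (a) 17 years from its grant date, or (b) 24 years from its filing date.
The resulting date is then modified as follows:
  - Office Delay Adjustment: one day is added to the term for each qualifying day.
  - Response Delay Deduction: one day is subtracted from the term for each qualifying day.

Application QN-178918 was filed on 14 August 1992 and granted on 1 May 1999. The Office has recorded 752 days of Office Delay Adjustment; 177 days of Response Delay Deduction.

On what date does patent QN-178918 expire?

(a) grant + 17 years → 1 May 2016.
(b) filing + 24 years → 14 August 2016.
Later of the two: 14 August 2016.
Office Delay Adjustment: +752 days → 5 September 2018.
Response Delay Deduction: −177 days → 12 March 2018.

March 12, 2018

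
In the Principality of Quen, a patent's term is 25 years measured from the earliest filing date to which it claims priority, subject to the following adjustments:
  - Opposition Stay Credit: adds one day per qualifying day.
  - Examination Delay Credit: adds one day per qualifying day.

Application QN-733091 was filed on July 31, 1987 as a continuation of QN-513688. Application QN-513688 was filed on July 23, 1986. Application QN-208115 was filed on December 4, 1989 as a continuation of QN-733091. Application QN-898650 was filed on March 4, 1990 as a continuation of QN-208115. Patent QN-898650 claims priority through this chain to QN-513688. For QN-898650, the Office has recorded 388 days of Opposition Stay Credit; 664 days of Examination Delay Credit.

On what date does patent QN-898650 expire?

Earliest priority filing: 23 July 1986.
Base term: 23 July 1986 + 25 years → 23 July 2011.
Opposition Stay Credit: +388 days → 14 August 2012.
Examination Delay Credit: +664 days → 9 June 2014.

June 9, 2014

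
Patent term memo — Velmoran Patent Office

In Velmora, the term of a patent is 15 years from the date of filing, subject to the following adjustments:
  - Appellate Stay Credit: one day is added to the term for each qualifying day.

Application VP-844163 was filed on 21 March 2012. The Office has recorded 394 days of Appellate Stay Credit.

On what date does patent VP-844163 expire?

2028-04-18

Base term: filing date + 15 years → 21 March 2027.
Appellate Stay Credit: +394 days → 18 April 2028.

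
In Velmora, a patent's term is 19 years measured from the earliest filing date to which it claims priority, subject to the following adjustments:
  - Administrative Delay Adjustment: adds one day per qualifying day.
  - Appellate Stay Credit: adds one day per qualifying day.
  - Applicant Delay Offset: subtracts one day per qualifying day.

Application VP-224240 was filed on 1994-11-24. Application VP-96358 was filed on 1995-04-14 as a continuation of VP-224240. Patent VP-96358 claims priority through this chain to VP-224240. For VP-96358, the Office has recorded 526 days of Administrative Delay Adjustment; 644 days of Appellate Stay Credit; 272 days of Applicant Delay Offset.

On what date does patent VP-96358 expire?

May 10, 2016

Earliest priority filing: 24 November 1994.
Base term: 24 November 1994 + 19 years → 24 November 2013.
Administrative Delay Adjustment: +526 days → 4 May 2015.
Appellate Stay Credit: +644 days → 6 February 2017.
Applicant Delay Offset: −272 days → 10 May 2016.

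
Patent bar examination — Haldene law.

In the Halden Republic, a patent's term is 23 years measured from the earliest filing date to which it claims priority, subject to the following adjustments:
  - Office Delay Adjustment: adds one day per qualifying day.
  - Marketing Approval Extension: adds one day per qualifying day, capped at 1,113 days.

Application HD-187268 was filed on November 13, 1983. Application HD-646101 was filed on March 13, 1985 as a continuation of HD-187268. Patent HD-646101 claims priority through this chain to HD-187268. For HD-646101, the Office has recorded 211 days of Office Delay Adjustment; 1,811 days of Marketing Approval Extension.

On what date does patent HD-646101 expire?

2010-06-29

Earliest priority filing: 13 November 1983.
Base term: 13 November 1983 + 23 years → 13 November 2006.
Office Delay Adjustment: +211 days → 12 June 2007.
Marketing Approval Extension: 1811 days claimed exceeds the 1113-day cap, so +1113 days → 29 June 2010.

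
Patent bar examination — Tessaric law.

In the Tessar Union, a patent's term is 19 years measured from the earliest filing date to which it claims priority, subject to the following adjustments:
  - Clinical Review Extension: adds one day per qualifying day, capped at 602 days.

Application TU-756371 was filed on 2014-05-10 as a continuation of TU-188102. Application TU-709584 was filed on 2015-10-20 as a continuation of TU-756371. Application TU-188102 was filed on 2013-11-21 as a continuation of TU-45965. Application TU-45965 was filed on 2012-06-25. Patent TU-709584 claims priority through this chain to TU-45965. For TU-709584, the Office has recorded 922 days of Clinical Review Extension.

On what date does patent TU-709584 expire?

Earliest priority filing: 25 June 2012.
Base term: 25 June 2012 + 19 years → 25 June 2031.
Clinical Review Extension: 922 days claimed exceeds the 602-day cap, so +602 days → 16 February 2033.

February 16, 2033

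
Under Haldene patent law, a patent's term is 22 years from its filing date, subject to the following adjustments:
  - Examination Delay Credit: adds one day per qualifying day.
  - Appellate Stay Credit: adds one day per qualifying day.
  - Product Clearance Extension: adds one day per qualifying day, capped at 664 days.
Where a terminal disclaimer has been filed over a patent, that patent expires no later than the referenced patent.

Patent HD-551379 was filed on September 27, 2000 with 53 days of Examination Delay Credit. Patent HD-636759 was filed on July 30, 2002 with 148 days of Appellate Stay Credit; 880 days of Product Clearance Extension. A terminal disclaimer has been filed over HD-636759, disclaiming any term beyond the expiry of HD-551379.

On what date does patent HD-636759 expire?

Natural term of HD-636759:
  Base: filing + 22 years → 30 July 2024.
  Appellate Stay Credit: +148 days → 25 December 2024.
  Product Clearance Extension: 880 days claimed exceeds the 664-day cap, so +664 days → 20 October 2026.
Expiry of referenced patent HD-551379:
  Base: filing + 22 years → 27 September 2022.
  Examination Delay Credit: +53 days → 19 November 2022.
Terminal disclaimer: HD-636759 expires on the earlier of 20 October 2026 and 19 November 2022.

November 19, 2022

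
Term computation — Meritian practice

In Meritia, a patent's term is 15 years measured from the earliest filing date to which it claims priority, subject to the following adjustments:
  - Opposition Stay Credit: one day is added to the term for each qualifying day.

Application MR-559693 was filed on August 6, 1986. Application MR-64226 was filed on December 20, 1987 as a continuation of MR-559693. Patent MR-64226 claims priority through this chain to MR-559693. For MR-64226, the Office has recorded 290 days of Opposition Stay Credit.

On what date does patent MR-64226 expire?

May 23, 2002

Earliest priority filing: 6 August 1986.
Base term: 6 August 1986 + 15 years → 6 August 2001.
Opposition Stay Credit: +290 days → 23 May 2002.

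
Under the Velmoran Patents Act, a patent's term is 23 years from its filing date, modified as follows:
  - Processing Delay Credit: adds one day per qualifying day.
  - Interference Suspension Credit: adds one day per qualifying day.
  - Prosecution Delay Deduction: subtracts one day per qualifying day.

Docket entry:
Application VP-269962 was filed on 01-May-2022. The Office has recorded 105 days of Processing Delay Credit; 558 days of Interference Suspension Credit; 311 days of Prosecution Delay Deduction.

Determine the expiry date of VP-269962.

April 18, 2046

Base term: filing date + 23 years → 1 May 2045.
Processing Delay Credit: +105 days → 14 August 2045.
Interference Suspension Credit: +558 days → 23 February 2047.
Prosecution Delay Deduction: −311 days → 18 April 2046.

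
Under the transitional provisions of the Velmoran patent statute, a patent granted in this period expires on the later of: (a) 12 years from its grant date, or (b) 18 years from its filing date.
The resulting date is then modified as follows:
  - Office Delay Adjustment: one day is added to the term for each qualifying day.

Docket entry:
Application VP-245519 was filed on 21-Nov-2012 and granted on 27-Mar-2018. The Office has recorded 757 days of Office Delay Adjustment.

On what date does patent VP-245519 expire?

(a) grant + 12 years → 27 March 2030.
(b) filing + 18 years → 21 November 2030.
Later of the two: 21 November 2030.
Office Delay Adjustment: +757 days → 17 December 2032.

2032-12-17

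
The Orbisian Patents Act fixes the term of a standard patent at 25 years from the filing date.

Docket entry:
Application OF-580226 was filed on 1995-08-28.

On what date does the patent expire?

Filing date + 25 years → 28 August 2020.

2020-08-28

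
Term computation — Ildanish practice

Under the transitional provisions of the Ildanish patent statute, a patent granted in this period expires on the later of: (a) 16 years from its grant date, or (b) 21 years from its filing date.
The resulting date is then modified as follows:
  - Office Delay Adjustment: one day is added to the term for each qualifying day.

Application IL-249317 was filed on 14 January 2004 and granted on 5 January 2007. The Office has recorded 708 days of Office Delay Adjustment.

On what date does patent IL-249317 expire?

(a) grant + 16 years → 5 January 2023.
(b) filing + 21 years → 14 January 2025.
Later of the two: 14 January 2025.
Office Delay Adjustment: +708 days → 23 December 2026.

2026-12-23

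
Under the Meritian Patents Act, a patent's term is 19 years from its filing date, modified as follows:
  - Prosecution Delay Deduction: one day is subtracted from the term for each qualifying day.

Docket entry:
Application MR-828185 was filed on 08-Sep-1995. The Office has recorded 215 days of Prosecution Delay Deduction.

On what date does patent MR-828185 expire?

2014-02-05

Base term: filing date + 19 years → 8 September 2014.
Prosecution Delay Deduction: −215 days → 5 February 2014.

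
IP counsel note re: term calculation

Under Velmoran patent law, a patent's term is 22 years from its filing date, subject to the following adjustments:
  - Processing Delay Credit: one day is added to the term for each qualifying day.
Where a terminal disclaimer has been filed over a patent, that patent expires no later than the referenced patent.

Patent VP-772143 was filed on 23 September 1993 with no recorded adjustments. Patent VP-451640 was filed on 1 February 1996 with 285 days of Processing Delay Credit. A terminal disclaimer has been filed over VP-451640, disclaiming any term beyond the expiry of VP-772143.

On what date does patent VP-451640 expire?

2015-09-23

Natural term of VP-451640:
  Base: filing + 22 years → 1 February 2018.
  Processing Delay Credit: +285 days → 13 November 2018.
Expiry of referenced patent VP-772143:
  Base: filing + 22 years → 23 September 2015.
Terminal disclaimer: VP-451640 expires on the earlier of 13 November 2018 and 23 September 2015.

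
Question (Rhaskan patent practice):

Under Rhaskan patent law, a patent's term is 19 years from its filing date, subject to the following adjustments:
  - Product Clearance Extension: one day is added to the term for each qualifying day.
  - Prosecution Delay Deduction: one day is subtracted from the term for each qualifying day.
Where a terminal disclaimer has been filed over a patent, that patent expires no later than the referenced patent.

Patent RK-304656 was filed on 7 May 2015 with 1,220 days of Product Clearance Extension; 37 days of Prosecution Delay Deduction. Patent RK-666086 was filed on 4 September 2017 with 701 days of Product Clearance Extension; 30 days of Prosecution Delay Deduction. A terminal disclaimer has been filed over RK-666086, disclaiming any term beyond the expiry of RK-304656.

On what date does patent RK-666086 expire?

August 2, 2037

Natural term of RK-666086:
  Base: filing + 19 years → 4 September 2036.
  Product Clearance Extension: +701 days → 6 August 2038.
  Prosecution Delay Deduction: −30 days → 7 July 2038.
Expiry of referenced patent RK-304656:
  Base: filing + 19 years → 7 May 2034.
  Product Clearance Extension: +1220 days → 8 September 2037.
  Prosecution Delay Deduction: −37 days → 2 August 2037.
Terminal disclaimer: RK-666086 expires on the earlier of 7 July 2038 and 2 August 2037.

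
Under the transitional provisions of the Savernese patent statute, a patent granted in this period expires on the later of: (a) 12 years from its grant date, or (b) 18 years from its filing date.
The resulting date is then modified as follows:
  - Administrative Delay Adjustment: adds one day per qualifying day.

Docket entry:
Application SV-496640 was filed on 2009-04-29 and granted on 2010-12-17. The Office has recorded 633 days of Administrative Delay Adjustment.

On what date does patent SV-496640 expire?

(a) grant + 12 years → 17 December 2022.
(b) filing + 18 years → 29 April 2027.
Later of the two: 29 April 2027.
Administrative Delay Adjustment: +633 days → 21 January 2029.

2029-01-21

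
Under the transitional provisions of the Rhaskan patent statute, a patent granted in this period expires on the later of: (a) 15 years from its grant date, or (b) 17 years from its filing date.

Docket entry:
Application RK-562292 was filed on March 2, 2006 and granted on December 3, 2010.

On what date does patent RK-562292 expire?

(a) grant + 15 years → 3 December 2025.
(b) filing + 17 years → 2 March 2023.
Later of the two: 3 December 2025.

December 3, 2025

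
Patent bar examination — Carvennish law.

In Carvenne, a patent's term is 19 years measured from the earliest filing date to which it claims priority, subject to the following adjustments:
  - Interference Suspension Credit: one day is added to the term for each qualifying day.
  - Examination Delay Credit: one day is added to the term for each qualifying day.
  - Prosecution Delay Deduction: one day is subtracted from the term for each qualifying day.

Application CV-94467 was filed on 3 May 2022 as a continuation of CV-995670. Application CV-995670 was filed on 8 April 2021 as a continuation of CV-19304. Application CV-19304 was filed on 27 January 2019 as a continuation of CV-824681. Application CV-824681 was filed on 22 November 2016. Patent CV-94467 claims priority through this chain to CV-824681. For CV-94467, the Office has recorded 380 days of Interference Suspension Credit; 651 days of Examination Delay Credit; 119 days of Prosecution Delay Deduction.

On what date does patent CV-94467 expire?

Earliest priority filing: 22 November 2016.
Base term: 22 November 2016 + 19 years → 22 November 2035.
Interference Suspension Credit: +380 days → 6 December 2036.
Examination Delay Credit: +651 days → 18 September 2038.
Prosecution Delay Deduction: −119 days → 22 May 2038.

May 22, 2038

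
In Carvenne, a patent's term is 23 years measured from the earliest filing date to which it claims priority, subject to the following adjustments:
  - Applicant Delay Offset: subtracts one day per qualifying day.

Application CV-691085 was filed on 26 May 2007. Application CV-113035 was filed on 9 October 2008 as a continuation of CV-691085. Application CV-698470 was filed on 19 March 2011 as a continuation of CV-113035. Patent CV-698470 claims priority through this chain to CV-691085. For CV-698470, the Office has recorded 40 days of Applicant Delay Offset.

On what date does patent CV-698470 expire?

Earliest priority filing: 26 May 2007.
Base term: 26 May 2007 + 23 years → 26 May 2030.
Applicant Delay Offset: −40 days → 16 April 2030.

2030-04-16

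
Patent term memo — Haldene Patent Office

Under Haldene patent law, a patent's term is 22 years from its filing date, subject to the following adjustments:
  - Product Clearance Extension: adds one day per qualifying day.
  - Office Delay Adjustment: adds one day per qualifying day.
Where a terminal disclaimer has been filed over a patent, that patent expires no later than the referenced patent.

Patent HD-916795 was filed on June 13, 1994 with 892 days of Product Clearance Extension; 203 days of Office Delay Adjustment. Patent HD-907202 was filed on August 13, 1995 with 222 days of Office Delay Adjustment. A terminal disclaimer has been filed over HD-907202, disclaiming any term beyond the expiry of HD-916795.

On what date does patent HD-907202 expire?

March 23, 2018

Natural term of HD-907202:
  Base: filing + 22 years → 13 August 2017.
  Office Delay Adjustment: +222 days → 23 March 2018.
Expiry of referenced patent HD-916795:
  Base: filing + 22 years → 13 June 2016.
  Product Clearance Extension: +892 days → 22 November 2018.
  Office Delay Adjustment: +203 days → 13 June 2019.
Terminal disclaimer: HD-907202 expires on the earlier of 23 March 2018 and 13 June 2019.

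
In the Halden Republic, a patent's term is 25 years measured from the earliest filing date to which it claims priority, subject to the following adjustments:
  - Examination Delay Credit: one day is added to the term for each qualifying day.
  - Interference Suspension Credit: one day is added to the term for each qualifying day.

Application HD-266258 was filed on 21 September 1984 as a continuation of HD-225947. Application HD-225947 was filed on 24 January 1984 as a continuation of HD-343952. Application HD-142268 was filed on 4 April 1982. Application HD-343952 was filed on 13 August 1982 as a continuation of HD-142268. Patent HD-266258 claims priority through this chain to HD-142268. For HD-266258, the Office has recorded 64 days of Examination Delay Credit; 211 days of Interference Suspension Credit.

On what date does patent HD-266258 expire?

Earliest priority filing: 4 April 1982.
Base term: 4 April 1982 + 25 years → 4 April 2007.
Examination Delay Credit: +64 days → 7 June 2007.
Interference Suspension Credit: +211 days → 4 January 2008.

January 4, 2008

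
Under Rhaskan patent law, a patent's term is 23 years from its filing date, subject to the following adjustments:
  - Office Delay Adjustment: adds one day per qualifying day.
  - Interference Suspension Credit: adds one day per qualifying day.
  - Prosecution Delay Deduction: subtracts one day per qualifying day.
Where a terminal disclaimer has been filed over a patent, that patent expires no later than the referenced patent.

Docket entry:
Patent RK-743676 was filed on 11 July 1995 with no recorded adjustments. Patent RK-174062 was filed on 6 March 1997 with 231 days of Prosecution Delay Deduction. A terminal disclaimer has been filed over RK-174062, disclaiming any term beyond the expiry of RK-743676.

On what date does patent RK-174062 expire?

2018-07-11

Natural term of RK-174062:
  Base: filing + 23 years → 6 March 2020.
  Prosecution Delay Deduction: −231 days → 19 July 2019.
Expiry of referenced patent RK-743676:
  Base: filing + 23 years → 11 July 2018.
Terminal disclaimer: RK-174062 expires on the earlier of 19 July 2019 and 11 July 2018.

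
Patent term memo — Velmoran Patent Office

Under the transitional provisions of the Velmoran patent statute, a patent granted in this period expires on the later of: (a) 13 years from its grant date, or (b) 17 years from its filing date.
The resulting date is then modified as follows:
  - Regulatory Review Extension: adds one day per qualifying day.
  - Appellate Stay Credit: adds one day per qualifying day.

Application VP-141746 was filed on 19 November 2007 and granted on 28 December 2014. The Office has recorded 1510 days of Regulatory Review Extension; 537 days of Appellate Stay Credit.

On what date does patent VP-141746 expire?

(a) grant + 13 years → 28 December 2027.
(b) filing + 17 years → 19 November 2024.
Later of the two: 28 December 2027.
Regulatory Review Extension: +1510 days → 15 February 2032.
Appellate Stay Credit: +537 days → 5 August 2033.

August 5, 2033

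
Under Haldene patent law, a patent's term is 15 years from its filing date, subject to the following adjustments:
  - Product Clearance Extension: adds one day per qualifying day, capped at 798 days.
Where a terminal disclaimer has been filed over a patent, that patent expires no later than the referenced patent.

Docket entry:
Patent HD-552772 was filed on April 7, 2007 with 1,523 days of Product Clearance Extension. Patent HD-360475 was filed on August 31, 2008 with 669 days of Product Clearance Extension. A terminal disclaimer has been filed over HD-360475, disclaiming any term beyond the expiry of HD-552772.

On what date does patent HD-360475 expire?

Natural term of HD-360475:
  Base: filing + 15 years → 31 August 2023.
  Product Clearance Extension: 669 days (within the 798-day cap) → +669 days → 30 June 2025.
Expiry of referenced patent HD-552772:
  Base: filing + 15 years → 7 April 2022.
  Product Clearance Extension: 1523 days claimed exceeds the 798-day cap, so +798 days → 13 June 2024.
Terminal disclaimer: HD-360475 expires on the earlier of 30 June 2025 and 13 June 2024.

June 13, 2024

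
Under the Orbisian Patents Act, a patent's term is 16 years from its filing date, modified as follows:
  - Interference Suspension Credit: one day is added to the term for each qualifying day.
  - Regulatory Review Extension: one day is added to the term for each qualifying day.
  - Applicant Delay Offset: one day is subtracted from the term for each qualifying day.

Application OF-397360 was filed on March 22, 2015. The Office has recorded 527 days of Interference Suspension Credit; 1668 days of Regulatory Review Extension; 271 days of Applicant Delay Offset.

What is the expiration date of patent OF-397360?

Base term: filing date + 16 years → 22 March 2031.
Interference Suspension Credit: +527 days → 30 August 2032.
Regulatory Review Extension: +1668 days → 25 March 2037.
Applicant Delay Offset: −271 days → 27 June 2036.

2036-06-27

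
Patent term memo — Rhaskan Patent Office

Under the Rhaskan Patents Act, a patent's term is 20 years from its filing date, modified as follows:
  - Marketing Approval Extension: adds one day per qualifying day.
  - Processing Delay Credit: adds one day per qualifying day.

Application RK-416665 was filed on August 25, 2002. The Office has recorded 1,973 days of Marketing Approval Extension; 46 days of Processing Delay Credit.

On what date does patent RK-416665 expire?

March 5, 2028

Base term: filing date + 20 years → 25 August 2022.
Marketing Approval Extension: +1973 days → 19 January 2028.
Processing Delay Credit: +46 days → 5 March 2028.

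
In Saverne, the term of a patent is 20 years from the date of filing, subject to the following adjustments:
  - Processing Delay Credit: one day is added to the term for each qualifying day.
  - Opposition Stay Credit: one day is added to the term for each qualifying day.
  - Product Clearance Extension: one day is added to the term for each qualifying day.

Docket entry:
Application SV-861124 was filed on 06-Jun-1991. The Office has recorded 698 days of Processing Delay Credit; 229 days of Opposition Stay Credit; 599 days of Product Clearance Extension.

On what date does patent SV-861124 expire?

2015-08-10

Base term: filing date + 20 years → 6 June 2011.
Processing Delay Credit: +698 days → 4 May 2013.
Opposition Stay Credit: +229 days → 19 December 2013.
Product Clearance Extension: +599 days → 10 August 2015.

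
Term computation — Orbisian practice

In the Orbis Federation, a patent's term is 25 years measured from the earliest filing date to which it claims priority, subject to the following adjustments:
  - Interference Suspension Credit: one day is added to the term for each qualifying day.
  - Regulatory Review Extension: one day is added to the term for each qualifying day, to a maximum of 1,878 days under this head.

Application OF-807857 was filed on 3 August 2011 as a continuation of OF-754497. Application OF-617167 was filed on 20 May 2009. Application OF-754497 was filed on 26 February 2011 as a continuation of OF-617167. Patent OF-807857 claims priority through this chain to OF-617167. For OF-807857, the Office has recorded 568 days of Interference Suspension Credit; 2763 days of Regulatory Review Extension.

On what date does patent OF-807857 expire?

Earliest priority filing: 20 May 2009.
Base term: 20 May 2009 + 25 years → 20 May 2034.
Interference Suspension Credit: +568 days → 9 December 2035.
Regulatory Review Extension: 2763 days claimed exceeds the 1878-day cap, so +1878 days → 29 January 2041.

January 29, 2041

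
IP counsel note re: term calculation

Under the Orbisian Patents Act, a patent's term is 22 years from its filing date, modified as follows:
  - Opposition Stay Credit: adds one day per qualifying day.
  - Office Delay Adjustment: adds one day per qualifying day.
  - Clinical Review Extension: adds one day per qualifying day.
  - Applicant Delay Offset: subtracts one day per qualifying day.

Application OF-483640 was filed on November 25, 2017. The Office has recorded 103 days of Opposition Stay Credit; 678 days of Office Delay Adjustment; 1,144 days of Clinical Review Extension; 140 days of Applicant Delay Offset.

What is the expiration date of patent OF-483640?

October 14, 2044

Base term: filing date + 22 years → 25 November 2039.
Opposition Stay Credit: +103 days → 7 March 2040.
Office Delay Adjustment: +678 days → 14 January 2042.
Clinical Review Extension: +1144 days → 3 March 2045.
Applicant Delay Offset: −140 days → 14 October 2044.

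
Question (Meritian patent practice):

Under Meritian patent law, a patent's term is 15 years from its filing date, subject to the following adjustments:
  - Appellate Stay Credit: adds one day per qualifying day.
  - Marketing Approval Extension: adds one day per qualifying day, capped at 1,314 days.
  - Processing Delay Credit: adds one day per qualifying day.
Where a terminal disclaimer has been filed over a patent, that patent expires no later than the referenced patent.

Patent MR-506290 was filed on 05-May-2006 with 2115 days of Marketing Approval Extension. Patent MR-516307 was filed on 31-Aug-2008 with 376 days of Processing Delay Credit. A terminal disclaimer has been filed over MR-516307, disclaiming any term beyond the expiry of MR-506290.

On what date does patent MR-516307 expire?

September 10, 2024

Natural term of MR-516307:
  Base: filing + 15 years → 31 August 2023.
  Processing Delay Credit: +376 days → 10 September 2024.
Expiry of referenced patent MR-506290:
  Base: filing + 15 years → 5 May 2021.
  Marketing Approval Extension: 2115 days claimed exceeds the 1314-day cap, so +1314 days → 9 December 2024.
Terminal disclaimer: MR-516307 expires on the earlier of 10 September 2024 and 9 December 2024.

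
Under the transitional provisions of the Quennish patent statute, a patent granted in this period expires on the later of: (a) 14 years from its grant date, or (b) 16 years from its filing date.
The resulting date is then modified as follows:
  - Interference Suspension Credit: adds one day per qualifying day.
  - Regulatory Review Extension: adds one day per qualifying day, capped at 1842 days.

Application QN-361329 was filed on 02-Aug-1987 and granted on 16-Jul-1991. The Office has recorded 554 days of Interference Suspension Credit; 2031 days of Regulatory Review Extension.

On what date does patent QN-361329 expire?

(a) grant + 14 years → 16 July 2005.
(b) filing + 16 years → 2 August 2003.
Later of the two: 16 July 2005.
Interference Suspension Credit: +554 days → 21 January 2007.
Regulatory Review Extension: 2031 days claimed exceeds the 1842-day cap, so +1842 days → 6 February 2012.

February 6, 2012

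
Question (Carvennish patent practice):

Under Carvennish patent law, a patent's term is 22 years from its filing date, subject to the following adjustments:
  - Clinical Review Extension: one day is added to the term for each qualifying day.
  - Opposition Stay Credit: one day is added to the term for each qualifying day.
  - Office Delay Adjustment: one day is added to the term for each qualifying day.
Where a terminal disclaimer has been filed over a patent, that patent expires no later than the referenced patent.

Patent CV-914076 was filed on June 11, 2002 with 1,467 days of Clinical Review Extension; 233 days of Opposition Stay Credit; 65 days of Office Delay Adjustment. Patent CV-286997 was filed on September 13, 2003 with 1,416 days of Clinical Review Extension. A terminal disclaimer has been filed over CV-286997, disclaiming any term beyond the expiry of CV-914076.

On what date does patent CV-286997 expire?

2029-04-11

Natural term of CV-286997:
  Base: filing + 22 years → 13 September 2025.
  Clinical Review Extension: +1416 days → 30 July 2029.
Expiry of referenced patent CV-914076:
  Base: filing + 22 years → 11 June 2024.
  Clinical Review Extension: +1467 days → 17 June 2028.
  Opposition Stay Credit: +233 days → 5 February 2029.
  Office Delay Adjustment: +65 days → 11 April 2029.
Terminal disclaimer: CV-286997 expires on the earlier of 30 July 2029 and 11 April 2029.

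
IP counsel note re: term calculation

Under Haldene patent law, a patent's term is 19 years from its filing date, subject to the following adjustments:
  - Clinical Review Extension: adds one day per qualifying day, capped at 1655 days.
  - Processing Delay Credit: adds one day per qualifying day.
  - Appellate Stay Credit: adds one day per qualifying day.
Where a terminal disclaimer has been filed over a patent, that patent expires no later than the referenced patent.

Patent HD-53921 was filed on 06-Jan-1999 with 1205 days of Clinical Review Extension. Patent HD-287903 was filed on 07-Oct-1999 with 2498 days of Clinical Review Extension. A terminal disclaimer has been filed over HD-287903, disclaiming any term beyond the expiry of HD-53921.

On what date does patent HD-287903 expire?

2021-04-25

Natural term of HD-287903:
  Base: filing + 19 years → 7 October 2018.
  Clinical Review Extension: 2498 days claimed exceeds the 1655-day cap, so +1655 days → 19 April 2023.
Expiry of referenced patent HD-53921:
  Base: filing + 19 years → 6 January 2018.
  Clinical Review Extension: 1205 days (within the 1655-day cap) → +1205 days → 25 April 2021.
Terminal disclaimer: HD-287903 expires on the earlier of 19 April 2023 and 25 April 2021.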